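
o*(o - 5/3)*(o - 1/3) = o^3 - 2*o^2 + 5*o/9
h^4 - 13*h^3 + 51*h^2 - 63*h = h*(h - 7)*(h - 3)^2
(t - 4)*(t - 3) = t^2 - 7*t + 12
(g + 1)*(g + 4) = g^2 + 5*g + 4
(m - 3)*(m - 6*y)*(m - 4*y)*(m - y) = m^4 - 11*m^3*y - 3*m^3 + 34*m^2*y^2 + 33*m^2*y - 24*m*y^3 - 102*m*y^2 + 72*y^3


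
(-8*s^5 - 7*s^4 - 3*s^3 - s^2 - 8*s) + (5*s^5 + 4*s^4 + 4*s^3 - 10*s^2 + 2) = -3*s^5 - 3*s^4 + s^3 - 11*s^2 - 8*s + 2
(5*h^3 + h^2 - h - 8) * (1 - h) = -5*h^4 + 4*h^3 + 2*h^2 + 7*h - 8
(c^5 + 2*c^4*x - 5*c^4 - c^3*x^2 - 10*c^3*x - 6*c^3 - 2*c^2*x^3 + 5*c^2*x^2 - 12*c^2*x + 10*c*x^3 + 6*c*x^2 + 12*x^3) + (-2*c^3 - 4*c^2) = c^5 + 2*c^4*x - 5*c^4 - c^3*x^2 - 10*c^3*x - 8*c^3 - 2*c^2*x^3 + 5*c^2*x^2 - 12*c^2*x - 4*c^2 + 10*c*x^3 + 6*c*x^2 + 12*x^3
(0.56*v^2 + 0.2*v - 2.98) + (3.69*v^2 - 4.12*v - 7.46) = 4.25*v^2 - 3.92*v - 10.44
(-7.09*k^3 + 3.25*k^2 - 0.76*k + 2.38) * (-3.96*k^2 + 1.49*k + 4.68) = 28.0764*k^5 - 23.4341*k^4 - 25.3291*k^3 + 4.6528*k^2 - 0.0106000000000002*k + 11.1384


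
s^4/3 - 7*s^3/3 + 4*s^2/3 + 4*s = s*(s/3 + 1/3)*(s - 6)*(s - 2)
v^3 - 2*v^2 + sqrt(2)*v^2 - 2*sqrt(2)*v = v*(v - 2)*(v + sqrt(2))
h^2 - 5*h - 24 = (h - 8)*(h + 3)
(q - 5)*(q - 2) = q^2 - 7*q + 10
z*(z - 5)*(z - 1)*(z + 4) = z^4 - 2*z^3 - 19*z^2 + 20*z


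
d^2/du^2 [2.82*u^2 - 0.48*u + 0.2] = 5.64000000000000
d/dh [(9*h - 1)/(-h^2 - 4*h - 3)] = (9*h^2 - 2*h - 31)/(h^4 + 8*h^3 + 22*h^2 + 24*h + 9)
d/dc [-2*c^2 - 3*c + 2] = -4*c - 3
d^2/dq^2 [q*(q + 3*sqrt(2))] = 2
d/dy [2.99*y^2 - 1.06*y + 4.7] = 5.98*y - 1.06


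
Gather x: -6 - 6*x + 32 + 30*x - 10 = 24*x + 16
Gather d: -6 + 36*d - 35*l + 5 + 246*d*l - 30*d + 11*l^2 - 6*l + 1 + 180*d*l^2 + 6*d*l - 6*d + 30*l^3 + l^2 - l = d*(180*l^2 + 252*l) + 30*l^3 + 12*l^2 - 42*l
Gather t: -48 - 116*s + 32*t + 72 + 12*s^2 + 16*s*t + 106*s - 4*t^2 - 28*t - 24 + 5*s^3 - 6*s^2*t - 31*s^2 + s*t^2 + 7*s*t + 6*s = 5*s^3 - 19*s^2 - 4*s + t^2*(s - 4) + t*(-6*s^2 + 23*s + 4)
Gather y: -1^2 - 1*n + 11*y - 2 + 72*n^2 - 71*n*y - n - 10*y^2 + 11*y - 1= 72*n^2 - 2*n - 10*y^2 + y*(22 - 71*n) - 4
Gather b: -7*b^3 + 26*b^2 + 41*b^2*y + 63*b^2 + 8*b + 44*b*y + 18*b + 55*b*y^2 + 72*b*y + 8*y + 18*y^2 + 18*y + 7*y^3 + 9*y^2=-7*b^3 + b^2*(41*y + 89) + b*(55*y^2 + 116*y + 26) + 7*y^3 + 27*y^2 + 26*y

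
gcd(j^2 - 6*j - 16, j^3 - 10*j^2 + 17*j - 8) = j - 8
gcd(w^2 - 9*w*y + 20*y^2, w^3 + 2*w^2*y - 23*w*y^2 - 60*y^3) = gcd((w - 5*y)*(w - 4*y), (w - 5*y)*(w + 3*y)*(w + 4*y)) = -w + 5*y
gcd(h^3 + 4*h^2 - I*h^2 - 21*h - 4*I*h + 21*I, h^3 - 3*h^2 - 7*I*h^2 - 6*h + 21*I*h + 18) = h^2 + h*(-3 - I) + 3*I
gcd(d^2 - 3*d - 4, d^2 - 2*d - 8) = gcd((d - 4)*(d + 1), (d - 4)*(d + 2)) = d - 4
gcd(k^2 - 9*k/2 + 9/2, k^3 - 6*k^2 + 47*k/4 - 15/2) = k - 3/2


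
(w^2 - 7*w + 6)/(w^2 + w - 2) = (w - 6)/(w + 2)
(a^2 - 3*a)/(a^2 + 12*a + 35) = a*(a - 3)/(a^2 + 12*a + 35)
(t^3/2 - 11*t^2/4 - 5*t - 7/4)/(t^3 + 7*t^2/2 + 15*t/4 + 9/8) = 2*(t^2 - 6*t - 7)/(4*t^2 + 12*t + 9)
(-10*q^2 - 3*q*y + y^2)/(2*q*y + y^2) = (-5*q + y)/y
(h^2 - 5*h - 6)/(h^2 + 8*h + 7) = (h - 6)/(h + 7)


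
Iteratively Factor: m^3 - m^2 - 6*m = (m + 2)*(m^2 - 3*m) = m*(m + 2)*(m - 3)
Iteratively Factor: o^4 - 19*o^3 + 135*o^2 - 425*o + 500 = (o - 5)*(o^3 - 14*o^2 + 65*o - 100) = (o - 5)^2*(o^2 - 9*o + 20) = (o - 5)^3*(o - 4)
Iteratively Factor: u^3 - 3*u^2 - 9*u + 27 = (u + 3)*(u^2 - 6*u + 9) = (u - 3)*(u + 3)*(u - 3)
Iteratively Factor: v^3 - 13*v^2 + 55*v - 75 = (v - 5)*(v^2 - 8*v + 15) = (v - 5)*(v - 3)*(v - 5)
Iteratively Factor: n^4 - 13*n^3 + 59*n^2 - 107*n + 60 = (n - 4)*(n^3 - 9*n^2 + 23*n - 15) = (n - 4)*(n - 1)*(n^2 - 8*n + 15) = (n - 4)*(n - 3)*(n - 1)*(n - 5)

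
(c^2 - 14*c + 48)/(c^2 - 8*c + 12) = (c - 8)/(c - 2)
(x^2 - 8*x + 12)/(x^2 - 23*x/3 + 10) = 3*(x - 2)/(3*x - 5)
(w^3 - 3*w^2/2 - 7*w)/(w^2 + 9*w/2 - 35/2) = w*(2*w^2 - 3*w - 14)/(2*w^2 + 9*w - 35)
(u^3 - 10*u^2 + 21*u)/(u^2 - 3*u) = u - 7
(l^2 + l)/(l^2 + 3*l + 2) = l/(l + 2)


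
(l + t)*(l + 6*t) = l^2 + 7*l*t + 6*t^2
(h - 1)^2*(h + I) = h^3 - 2*h^2 + I*h^2 + h - 2*I*h + I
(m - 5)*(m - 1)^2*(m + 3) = m^4 - 4*m^3 - 10*m^2 + 28*m - 15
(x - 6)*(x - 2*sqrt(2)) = x^2 - 6*x - 2*sqrt(2)*x + 12*sqrt(2)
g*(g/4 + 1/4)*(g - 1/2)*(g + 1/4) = g^4/4 + 3*g^3/16 - 3*g^2/32 - g/32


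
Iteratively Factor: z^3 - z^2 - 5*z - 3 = (z - 3)*(z^2 + 2*z + 1) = (z - 3)*(z + 1)*(z + 1)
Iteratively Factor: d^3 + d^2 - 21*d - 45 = (d + 3)*(d^2 - 2*d - 15) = (d + 3)^2*(d - 5)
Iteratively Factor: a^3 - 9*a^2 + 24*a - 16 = (a - 4)*(a^2 - 5*a + 4) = (a - 4)^2*(a - 1)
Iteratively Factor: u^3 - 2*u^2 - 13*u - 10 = (u + 1)*(u^2 - 3*u - 10) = (u + 1)*(u + 2)*(u - 5)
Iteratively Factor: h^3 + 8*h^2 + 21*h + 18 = (h + 3)*(h^2 + 5*h + 6) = (h + 3)^2*(h + 2)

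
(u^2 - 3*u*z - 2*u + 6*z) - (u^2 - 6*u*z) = 3*u*z - 2*u + 6*z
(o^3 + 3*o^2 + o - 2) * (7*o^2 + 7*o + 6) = 7*o^5 + 28*o^4 + 34*o^3 + 11*o^2 - 8*o - 12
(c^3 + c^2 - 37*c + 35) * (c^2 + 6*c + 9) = c^5 + 7*c^4 - 22*c^3 - 178*c^2 - 123*c + 315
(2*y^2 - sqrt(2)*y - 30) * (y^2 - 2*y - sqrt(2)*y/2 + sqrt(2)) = 2*y^4 - 4*y^3 - 2*sqrt(2)*y^3 - 29*y^2 + 4*sqrt(2)*y^2 + 15*sqrt(2)*y + 58*y - 30*sqrt(2)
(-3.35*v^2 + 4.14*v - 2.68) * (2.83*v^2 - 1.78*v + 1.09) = -9.4805*v^4 + 17.6792*v^3 - 18.6051*v^2 + 9.283*v - 2.9212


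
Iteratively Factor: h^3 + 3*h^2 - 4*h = (h - 1)*(h^2 + 4*h) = (h - 1)*(h + 4)*(h)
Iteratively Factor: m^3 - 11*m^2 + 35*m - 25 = (m - 5)*(m^2 - 6*m + 5) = (m - 5)^2*(m - 1)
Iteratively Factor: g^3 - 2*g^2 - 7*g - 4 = (g + 1)*(g^2 - 3*g - 4) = (g - 4)*(g + 1)*(g + 1)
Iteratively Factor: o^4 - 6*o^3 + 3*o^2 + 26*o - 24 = (o + 2)*(o^3 - 8*o^2 + 19*o - 12) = (o - 3)*(o + 2)*(o^2 - 5*o + 4) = (o - 4)*(o - 3)*(o + 2)*(o - 1)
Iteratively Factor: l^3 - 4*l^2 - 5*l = (l + 1)*(l^2 - 5*l) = (l - 5)*(l + 1)*(l)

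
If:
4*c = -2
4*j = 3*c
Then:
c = -1/2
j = -3/8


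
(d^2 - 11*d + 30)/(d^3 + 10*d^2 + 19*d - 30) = (d^2 - 11*d + 30)/(d^3 + 10*d^2 + 19*d - 30)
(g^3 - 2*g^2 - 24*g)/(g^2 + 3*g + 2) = g*(g^2 - 2*g - 24)/(g^2 + 3*g + 2)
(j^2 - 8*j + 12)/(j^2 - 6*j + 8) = (j - 6)/(j - 4)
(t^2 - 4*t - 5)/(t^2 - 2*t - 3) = (t - 5)/(t - 3)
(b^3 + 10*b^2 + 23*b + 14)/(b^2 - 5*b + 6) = (b^3 + 10*b^2 + 23*b + 14)/(b^2 - 5*b + 6)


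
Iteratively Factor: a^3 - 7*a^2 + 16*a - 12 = (a - 2)*(a^2 - 5*a + 6) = (a - 3)*(a - 2)*(a - 2)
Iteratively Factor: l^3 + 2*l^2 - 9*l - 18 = (l + 2)*(l^2 - 9) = (l + 2)*(l + 3)*(l - 3)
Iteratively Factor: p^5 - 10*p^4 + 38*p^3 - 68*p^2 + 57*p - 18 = (p - 3)*(p^4 - 7*p^3 + 17*p^2 - 17*p + 6) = (p - 3)*(p - 2)*(p^3 - 5*p^2 + 7*p - 3) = (p - 3)*(p - 2)*(p - 1)*(p^2 - 4*p + 3) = (p - 3)^2*(p - 2)*(p - 1)*(p - 1)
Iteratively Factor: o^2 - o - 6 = (o - 3)*(o + 2)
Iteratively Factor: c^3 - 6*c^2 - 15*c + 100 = (c - 5)*(c^2 - c - 20) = (c - 5)*(c + 4)*(c - 5)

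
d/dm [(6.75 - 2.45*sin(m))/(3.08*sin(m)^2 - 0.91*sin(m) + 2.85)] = (7.546*sin(m)^2 - 41.58*sin(m) - 0.840000000000001)*cos(m)/(9.4864*sin(m)^4 - 5.6056*sin(m)^3 + 18.3841*sin(m)^2 - 5.187*sin(m) + 8.1225)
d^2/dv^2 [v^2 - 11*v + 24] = 2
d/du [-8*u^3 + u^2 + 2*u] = -24*u^2 + 2*u + 2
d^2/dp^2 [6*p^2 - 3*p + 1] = 12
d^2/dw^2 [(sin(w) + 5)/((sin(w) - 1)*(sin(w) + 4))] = -(sin(w)^4 + 18*sin(w)^3 + 85*sin(w)^2 + 192*sin(w) + 154)/((sin(w) - 1)^2*(sin(w) + 4)^3)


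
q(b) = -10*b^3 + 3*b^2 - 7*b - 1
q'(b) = -30*b^2 + 6*b - 7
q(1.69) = -52.53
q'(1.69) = -82.54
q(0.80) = -9.80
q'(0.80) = -21.40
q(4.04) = -639.71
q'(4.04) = -472.41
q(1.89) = -71.03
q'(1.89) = -102.82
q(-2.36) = 163.67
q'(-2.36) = -188.25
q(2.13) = -98.94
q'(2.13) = -130.33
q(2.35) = -130.66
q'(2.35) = -158.58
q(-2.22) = 138.74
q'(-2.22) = -168.17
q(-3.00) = 317.00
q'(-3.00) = -295.00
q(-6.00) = 2309.00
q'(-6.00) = -1123.00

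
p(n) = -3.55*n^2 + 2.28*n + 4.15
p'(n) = 2.28 - 7.1*n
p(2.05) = -6.09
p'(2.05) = -12.28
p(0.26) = 4.50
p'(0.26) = 0.43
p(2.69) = -15.40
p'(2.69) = -16.82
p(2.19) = -7.88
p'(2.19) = -13.27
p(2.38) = -10.53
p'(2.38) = -14.62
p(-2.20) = -18.05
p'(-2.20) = 17.90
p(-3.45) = -45.97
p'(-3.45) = 26.78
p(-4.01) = -62.08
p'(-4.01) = 30.75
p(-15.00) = -828.80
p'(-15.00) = 108.78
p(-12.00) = -534.41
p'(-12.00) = 87.48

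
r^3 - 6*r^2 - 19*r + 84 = (r - 7)*(r - 3)*(r + 4)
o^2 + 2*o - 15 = (o - 3)*(o + 5)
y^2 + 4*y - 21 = (y - 3)*(y + 7)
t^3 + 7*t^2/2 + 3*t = t*(t + 3/2)*(t + 2)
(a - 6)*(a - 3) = a^2 - 9*a + 18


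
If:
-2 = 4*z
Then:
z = -1/2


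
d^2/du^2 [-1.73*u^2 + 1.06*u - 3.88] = -3.46000000000000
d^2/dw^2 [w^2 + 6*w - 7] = 2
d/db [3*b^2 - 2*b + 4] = 6*b - 2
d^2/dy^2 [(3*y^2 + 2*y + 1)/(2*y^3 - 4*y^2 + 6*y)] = (3*y^6 + 6*y^5 - 33*y^4 + 4*y^3 + 21*y^2 - 18*y + 9)/(y^3*(y^6 - 6*y^5 + 21*y^4 - 44*y^3 + 63*y^2 - 54*y + 27))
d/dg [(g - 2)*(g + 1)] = 2*g - 1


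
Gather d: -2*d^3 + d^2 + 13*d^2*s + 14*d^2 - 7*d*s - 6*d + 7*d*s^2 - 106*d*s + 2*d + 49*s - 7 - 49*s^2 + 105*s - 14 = -2*d^3 + d^2*(13*s + 15) + d*(7*s^2 - 113*s - 4) - 49*s^2 + 154*s - 21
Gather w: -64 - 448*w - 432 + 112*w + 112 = -336*w - 384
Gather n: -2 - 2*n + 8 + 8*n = 6*n + 6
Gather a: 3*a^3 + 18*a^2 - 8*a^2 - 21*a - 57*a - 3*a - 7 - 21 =3*a^3 + 10*a^2 - 81*a - 28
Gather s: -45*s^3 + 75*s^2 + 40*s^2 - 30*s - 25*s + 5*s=-45*s^3 + 115*s^2 - 50*s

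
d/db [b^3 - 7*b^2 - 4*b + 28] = 3*b^2 - 14*b - 4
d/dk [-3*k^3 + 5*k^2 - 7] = k*(10 - 9*k)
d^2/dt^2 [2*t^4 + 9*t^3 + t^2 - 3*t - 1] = 24*t^2 + 54*t + 2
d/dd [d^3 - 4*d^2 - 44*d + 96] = 3*d^2 - 8*d - 44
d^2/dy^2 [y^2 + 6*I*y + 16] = 2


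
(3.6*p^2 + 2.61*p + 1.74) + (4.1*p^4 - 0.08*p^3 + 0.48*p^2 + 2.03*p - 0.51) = 4.1*p^4 - 0.08*p^3 + 4.08*p^2 + 4.64*p + 1.23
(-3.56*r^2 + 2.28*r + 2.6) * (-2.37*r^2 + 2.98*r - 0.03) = 8.4372*r^4 - 16.0124*r^3 + 0.739199999999999*r^2 + 7.6796*r - 0.078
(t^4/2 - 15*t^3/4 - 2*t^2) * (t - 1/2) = t^5/2 - 4*t^4 - t^3/8 + t^2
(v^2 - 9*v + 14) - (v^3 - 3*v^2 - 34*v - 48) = -v^3 + 4*v^2 + 25*v + 62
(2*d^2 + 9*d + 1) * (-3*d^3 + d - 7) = -6*d^5 - 27*d^4 - d^3 - 5*d^2 - 62*d - 7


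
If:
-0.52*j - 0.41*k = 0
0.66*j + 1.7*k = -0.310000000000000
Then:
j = 0.21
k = -0.26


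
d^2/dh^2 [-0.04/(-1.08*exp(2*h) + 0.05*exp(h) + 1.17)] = ((0.002 - 0.1728*exp(h))*(-1.08*exp(2*h) + 0.05*exp(h) + 1.17) - 0.04*(2.16*exp(h) - 0.05)*(4.32*exp(h) - 0.1)*exp(h))*exp(h)/(-1.08*exp(2*h) + 0.05*exp(h) + 1.17)^3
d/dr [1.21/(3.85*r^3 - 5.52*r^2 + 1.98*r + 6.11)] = (-13.9755*r^2 + 13.3584*r - 2.3958)/(3.85*r^3 - 5.52*r^2 + 1.98*r + 6.11)^2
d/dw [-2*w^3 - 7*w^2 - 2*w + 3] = -6*w^2 - 14*w - 2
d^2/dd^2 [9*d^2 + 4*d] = 18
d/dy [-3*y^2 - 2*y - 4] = -6*y - 2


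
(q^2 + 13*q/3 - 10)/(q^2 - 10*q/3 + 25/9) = 3*(q + 6)/(3*q - 5)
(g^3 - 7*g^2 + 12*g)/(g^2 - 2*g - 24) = g*(-g^2 + 7*g - 12)/(-g^2 + 2*g + 24)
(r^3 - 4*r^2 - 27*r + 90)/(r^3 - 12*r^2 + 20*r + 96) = (r^2 + 2*r - 15)/(r^2 - 6*r - 16)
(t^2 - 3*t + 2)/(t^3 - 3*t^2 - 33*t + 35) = (t - 2)/(t^2 - 2*t - 35)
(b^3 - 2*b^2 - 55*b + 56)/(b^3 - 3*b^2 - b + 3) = (b^2 - b - 56)/(b^2 - 2*b - 3)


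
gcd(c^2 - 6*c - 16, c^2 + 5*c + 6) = c + 2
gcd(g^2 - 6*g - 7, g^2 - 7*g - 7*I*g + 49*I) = g - 7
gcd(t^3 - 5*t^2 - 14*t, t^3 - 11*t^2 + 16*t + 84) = t^2 - 5*t - 14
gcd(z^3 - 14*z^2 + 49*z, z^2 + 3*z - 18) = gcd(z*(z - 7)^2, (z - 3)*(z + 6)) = 1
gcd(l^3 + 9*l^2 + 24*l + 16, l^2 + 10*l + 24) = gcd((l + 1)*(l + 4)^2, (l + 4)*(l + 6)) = l + 4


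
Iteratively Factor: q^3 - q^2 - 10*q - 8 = (q + 2)*(q^2 - 3*q - 4) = (q + 1)*(q + 2)*(q - 4)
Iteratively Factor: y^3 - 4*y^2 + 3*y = (y)*(y^2 - 4*y + 3) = y*(y - 3)*(y - 1)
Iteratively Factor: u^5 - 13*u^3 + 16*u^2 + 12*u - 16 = (u - 2)*(u^4 + 2*u^3 - 9*u^2 - 2*u + 8) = (u - 2)^2*(u^3 + 4*u^2 - u - 4) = (u - 2)^2*(u - 1)*(u^2 + 5*u + 4) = (u - 2)^2*(u - 1)*(u + 1)*(u + 4)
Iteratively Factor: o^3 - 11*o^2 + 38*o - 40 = (o - 4)*(o^2 - 7*o + 10) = (o - 5)*(o - 4)*(o - 2)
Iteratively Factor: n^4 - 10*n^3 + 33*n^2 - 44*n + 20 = (n - 2)*(n^3 - 8*n^2 + 17*n - 10) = (n - 2)*(n - 1)*(n^2 - 7*n + 10) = (n - 5)*(n - 2)*(n - 1)*(n - 2)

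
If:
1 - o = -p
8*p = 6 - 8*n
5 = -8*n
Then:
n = -5/8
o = 19/8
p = 11/8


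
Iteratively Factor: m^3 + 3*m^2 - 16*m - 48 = (m + 4)*(m^2 - m - 12) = (m + 3)*(m + 4)*(m - 4)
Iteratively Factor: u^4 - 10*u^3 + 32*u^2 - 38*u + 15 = (u - 3)*(u^3 - 7*u^2 + 11*u - 5) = (u - 5)*(u - 3)*(u^2 - 2*u + 1) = (u - 5)*(u - 3)*(u - 1)*(u - 1)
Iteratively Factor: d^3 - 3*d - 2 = (d - 2)*(d^2 + 2*d + 1) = (d - 2)*(d + 1)*(d + 1)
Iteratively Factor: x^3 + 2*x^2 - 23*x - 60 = (x + 4)*(x^2 - 2*x - 15) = (x - 5)*(x + 4)*(x + 3)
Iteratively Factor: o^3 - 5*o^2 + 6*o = (o - 3)*(o^2 - 2*o) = (o - 3)*(o - 2)*(o)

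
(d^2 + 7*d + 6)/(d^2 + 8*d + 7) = (d + 6)/(d + 7)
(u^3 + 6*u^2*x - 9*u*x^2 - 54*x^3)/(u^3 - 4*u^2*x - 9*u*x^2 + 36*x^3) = (-u - 6*x)/(-u + 4*x)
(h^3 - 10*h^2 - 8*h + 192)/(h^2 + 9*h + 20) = (h^2 - 14*h + 48)/(h + 5)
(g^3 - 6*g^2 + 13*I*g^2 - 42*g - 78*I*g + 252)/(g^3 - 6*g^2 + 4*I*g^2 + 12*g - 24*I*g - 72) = (g + 7*I)/(g - 2*I)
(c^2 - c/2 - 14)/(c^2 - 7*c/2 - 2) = (2*c + 7)/(2*c + 1)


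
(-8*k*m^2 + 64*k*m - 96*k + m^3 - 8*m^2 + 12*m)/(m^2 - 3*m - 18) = (-8*k*m + 16*k + m^2 - 2*m)/(m + 3)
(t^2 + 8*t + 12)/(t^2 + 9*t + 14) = (t + 6)/(t + 7)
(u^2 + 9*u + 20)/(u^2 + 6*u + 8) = (u + 5)/(u + 2)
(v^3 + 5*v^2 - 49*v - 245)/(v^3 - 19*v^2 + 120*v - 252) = (v^2 + 12*v + 35)/(v^2 - 12*v + 36)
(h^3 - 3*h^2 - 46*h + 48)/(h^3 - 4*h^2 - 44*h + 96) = (h - 1)/(h - 2)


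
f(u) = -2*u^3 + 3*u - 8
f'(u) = 3 - 6*u^2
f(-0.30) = -8.85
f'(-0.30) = 2.46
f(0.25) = -7.28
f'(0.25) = 2.62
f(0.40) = -6.93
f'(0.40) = 2.04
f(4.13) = -136.50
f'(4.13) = -99.34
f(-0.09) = -8.27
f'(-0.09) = 2.95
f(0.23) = -7.33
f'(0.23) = 2.68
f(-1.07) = -8.76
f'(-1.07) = -3.87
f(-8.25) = 1090.28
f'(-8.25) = -405.38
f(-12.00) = 3412.00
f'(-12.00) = -861.00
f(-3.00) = 37.00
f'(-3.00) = -51.00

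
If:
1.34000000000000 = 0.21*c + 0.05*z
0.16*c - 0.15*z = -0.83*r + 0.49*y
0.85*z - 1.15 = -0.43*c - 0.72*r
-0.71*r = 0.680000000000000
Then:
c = 6.67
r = -0.96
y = 0.93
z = -1.21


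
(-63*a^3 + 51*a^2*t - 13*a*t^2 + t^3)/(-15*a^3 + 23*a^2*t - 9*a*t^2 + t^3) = (21*a^2 - 10*a*t + t^2)/(5*a^2 - 6*a*t + t^2)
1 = 1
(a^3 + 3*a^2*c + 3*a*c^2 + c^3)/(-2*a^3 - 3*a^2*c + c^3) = (-a - c)/(2*a - c)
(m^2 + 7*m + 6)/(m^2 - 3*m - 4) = (m + 6)/(m - 4)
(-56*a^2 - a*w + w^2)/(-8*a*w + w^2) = (7*a + w)/w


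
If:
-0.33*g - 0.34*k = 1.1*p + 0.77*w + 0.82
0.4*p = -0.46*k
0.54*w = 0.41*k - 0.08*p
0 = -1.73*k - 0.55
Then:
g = -2.69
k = -0.32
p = 0.37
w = -0.30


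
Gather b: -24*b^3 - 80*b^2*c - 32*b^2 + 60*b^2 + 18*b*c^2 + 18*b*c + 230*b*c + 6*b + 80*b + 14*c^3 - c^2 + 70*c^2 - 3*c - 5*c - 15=-24*b^3 + b^2*(28 - 80*c) + b*(18*c^2 + 248*c + 86) + 14*c^3 + 69*c^2 - 8*c - 15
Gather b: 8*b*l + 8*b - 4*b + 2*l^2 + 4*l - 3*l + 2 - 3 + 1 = b*(8*l + 4) + 2*l^2 + l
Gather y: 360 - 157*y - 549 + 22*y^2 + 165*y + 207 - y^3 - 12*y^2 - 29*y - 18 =-y^3 + 10*y^2 - 21*y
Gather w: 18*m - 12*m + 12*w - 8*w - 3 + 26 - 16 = 6*m + 4*w + 7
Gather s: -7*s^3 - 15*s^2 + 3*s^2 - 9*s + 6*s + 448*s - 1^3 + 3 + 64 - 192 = -7*s^3 - 12*s^2 + 445*s - 126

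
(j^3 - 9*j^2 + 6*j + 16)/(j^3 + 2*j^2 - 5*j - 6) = (j - 8)/(j + 3)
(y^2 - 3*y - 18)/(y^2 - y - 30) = (y + 3)/(y + 5)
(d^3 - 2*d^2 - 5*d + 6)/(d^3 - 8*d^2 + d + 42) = (d - 1)/(d - 7)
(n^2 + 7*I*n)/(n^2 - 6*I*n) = (n + 7*I)/(n - 6*I)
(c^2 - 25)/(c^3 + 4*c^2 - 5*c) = (c - 5)/(c*(c - 1))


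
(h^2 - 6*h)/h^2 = (h - 6)/h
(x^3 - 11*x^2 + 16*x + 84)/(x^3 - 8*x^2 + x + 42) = (x - 6)/(x - 3)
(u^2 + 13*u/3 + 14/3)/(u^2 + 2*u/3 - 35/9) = 3*(u + 2)/(3*u - 5)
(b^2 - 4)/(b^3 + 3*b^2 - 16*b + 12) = (b + 2)/(b^2 + 5*b - 6)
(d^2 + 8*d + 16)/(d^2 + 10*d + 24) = (d + 4)/(d + 6)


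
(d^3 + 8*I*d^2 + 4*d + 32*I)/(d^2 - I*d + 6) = (d^2 + 6*I*d + 16)/(d - 3*I)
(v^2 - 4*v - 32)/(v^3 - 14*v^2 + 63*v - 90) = (v^2 - 4*v - 32)/(v^3 - 14*v^2 + 63*v - 90)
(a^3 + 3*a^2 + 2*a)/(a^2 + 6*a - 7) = a*(a^2 + 3*a + 2)/(a^2 + 6*a - 7)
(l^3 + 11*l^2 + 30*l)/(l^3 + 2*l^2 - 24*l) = (l + 5)/(l - 4)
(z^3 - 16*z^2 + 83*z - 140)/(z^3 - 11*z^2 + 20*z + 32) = (z^2 - 12*z + 35)/(z^2 - 7*z - 8)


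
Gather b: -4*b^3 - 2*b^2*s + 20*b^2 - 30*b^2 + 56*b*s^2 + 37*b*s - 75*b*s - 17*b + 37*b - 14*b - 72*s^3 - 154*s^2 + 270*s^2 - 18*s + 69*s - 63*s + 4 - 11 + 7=-4*b^3 + b^2*(-2*s - 10) + b*(56*s^2 - 38*s + 6) - 72*s^3 + 116*s^2 - 12*s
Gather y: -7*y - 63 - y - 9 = -8*y - 72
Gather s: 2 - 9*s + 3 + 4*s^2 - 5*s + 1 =4*s^2 - 14*s + 6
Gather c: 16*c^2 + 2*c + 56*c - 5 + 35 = 16*c^2 + 58*c + 30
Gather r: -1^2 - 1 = -2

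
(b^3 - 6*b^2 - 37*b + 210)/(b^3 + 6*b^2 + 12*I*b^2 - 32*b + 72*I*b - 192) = (b^2 - 12*b + 35)/(b^2 + 12*I*b - 32)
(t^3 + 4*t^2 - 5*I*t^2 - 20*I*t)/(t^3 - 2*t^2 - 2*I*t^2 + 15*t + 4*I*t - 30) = t*(t + 4)/(t^2 + t*(-2 + 3*I) - 6*I)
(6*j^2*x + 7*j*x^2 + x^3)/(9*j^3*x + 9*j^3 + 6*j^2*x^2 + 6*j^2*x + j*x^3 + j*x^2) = x*(6*j^2 + 7*j*x + x^2)/(j*(9*j^2*x + 9*j^2 + 6*j*x^2 + 6*j*x + x^3 + x^2))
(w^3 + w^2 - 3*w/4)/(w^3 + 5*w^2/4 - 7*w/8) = 2*(2*w + 3)/(4*w + 7)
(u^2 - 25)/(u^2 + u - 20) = (u - 5)/(u - 4)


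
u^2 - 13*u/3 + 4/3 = (u - 4)*(u - 1/3)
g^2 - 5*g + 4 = (g - 4)*(g - 1)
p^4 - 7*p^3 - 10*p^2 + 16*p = p*(p - 8)*(p - 1)*(p + 2)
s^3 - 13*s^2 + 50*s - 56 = (s - 7)*(s - 4)*(s - 2)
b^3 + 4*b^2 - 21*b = b*(b - 3)*(b + 7)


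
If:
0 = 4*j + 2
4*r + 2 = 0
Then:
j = -1/2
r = -1/2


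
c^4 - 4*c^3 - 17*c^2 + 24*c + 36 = (c - 6)*(c - 2)*(c + 1)*(c + 3)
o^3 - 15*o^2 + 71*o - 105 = (o - 7)*(o - 5)*(o - 3)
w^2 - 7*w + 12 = (w - 4)*(w - 3)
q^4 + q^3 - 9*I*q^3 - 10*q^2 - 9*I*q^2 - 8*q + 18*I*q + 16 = (q - 1)*(q + 2)*(q - 8*I)*(q - I)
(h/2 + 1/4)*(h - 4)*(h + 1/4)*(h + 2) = h^4/2 - 5*h^3/8 - 75*h^2/16 - 25*h/8 - 1/2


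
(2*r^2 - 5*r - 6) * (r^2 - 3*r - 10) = 2*r^4 - 11*r^3 - 11*r^2 + 68*r + 60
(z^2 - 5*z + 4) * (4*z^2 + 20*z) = 4*z^4 - 84*z^2 + 80*z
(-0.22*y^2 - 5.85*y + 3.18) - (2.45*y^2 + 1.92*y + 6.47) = -2.67*y^2 - 7.77*y - 3.29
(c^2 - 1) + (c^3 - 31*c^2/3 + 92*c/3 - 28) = c^3 - 28*c^2/3 + 92*c/3 - 29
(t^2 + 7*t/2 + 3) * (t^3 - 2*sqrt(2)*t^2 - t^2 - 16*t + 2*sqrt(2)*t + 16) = t^5 - 2*sqrt(2)*t^4 + 5*t^4/2 - 33*t^3/2 - 5*sqrt(2)*t^3 - 43*t^2 + sqrt(2)*t^2 + 8*t + 6*sqrt(2)*t + 48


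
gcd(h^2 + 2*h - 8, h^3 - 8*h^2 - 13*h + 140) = h + 4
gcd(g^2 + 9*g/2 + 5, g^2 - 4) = g + 2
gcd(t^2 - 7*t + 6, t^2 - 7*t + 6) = t^2 - 7*t + 6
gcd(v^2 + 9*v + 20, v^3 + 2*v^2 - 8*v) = v + 4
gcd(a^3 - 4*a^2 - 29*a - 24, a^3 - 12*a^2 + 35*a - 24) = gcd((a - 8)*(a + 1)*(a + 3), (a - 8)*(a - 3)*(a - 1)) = a - 8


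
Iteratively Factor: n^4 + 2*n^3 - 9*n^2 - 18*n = (n - 3)*(n^3 + 5*n^2 + 6*n) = (n - 3)*(n + 2)*(n^2 + 3*n) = n*(n - 3)*(n + 2)*(n + 3)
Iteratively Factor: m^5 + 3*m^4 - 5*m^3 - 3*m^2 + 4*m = (m + 4)*(m^4 - m^3 - m^2 + m) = (m - 1)*(m + 4)*(m^3 - m) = (m - 1)*(m + 1)*(m + 4)*(m^2 - m) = (m - 1)^2*(m + 1)*(m + 4)*(m)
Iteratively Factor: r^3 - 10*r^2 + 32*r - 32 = (r - 4)*(r^2 - 6*r + 8) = (r - 4)*(r - 2)*(r - 4)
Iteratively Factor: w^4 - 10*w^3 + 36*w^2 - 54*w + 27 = (w - 3)*(w^3 - 7*w^2 + 15*w - 9) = (w - 3)^2*(w^2 - 4*w + 3) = (w - 3)^3*(w - 1)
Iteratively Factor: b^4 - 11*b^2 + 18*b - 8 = (b - 2)*(b^3 + 2*b^2 - 7*b + 4) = (b - 2)*(b - 1)*(b^2 + 3*b - 4) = (b - 2)*(b - 1)^2*(b + 4)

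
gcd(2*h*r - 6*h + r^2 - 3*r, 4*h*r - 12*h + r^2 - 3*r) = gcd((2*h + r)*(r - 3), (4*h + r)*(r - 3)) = r - 3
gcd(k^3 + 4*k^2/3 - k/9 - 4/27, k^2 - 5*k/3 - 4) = k + 4/3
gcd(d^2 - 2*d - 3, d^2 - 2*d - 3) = d^2 - 2*d - 3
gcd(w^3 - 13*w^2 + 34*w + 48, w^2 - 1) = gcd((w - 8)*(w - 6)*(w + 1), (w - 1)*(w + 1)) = w + 1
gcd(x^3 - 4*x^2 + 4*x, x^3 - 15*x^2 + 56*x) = x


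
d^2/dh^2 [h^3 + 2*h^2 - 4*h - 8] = 6*h + 4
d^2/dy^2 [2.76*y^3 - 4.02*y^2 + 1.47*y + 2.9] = 16.56*y - 8.04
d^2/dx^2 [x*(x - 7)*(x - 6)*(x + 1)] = 12*x^2 - 72*x + 58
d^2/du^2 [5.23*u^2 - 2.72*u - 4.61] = 10.4600000000000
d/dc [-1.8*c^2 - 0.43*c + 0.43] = -3.6*c - 0.43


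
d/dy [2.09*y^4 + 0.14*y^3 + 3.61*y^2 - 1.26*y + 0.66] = 8.36*y^3 + 0.42*y^2 + 7.22*y - 1.26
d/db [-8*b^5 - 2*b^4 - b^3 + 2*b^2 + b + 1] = -40*b^4 - 8*b^3 - 3*b^2 + 4*b + 1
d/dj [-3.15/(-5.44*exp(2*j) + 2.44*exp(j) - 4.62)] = (7.686 - 34.272*exp(j))*exp(j)/(5.44*exp(2*j) - 2.44*exp(j) + 4.62)^2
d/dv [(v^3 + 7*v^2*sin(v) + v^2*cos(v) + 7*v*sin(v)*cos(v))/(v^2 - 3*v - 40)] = (-v*(2*v - 3)*(v^2 + 7*v*sin(v) + v*cos(v) + 7*sin(2*v)/2) + (-v^2 + 3*v + 40)*(v^2*sin(v) - 7*v^2*cos(v) - 3*v^2 - 14*v*sin(v) - 2*v*cos(v) - 7*v*cos(2*v) - 7*sin(2*v)/2))/(-v^2 + 3*v + 40)^2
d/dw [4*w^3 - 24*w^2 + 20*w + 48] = 12*w^2 - 48*w + 20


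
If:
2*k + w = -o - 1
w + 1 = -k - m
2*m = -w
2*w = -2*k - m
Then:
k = -3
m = -2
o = 1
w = 4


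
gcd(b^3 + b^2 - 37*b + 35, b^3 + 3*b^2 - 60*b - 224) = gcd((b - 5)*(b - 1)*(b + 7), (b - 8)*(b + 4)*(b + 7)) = b + 7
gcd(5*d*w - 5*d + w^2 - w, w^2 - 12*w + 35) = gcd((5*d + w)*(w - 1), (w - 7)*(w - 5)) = 1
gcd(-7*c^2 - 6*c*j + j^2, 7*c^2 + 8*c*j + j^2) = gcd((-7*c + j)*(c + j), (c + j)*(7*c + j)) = c + j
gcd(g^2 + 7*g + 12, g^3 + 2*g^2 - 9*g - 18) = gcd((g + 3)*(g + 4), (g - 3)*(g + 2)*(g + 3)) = g + 3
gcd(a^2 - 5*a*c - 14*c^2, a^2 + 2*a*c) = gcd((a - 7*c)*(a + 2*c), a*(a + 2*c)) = a + 2*c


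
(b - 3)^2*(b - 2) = b^3 - 8*b^2 + 21*b - 18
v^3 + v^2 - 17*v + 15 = (v - 3)*(v - 1)*(v + 5)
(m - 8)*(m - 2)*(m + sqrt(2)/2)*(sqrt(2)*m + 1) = sqrt(2)*m^4 - 10*sqrt(2)*m^3 + 2*m^3 - 20*m^2 + 33*sqrt(2)*m^2/2 - 5*sqrt(2)*m + 32*m + 8*sqrt(2)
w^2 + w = w*(w + 1)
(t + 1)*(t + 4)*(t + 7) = t^3 + 12*t^2 + 39*t + 28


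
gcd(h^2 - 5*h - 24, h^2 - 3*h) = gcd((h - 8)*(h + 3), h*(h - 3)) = 1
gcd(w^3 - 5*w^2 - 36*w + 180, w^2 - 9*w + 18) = w - 6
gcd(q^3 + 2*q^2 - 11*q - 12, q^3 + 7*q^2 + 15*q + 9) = q + 1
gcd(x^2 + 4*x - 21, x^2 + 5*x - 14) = x + 7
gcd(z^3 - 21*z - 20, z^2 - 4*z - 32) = z + 4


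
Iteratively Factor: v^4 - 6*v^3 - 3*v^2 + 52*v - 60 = (v - 5)*(v^3 - v^2 - 8*v + 12) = (v - 5)*(v + 3)*(v^2 - 4*v + 4) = (v - 5)*(v - 2)*(v + 3)*(v - 2)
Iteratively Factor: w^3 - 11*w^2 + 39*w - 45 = (w - 5)*(w^2 - 6*w + 9) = (w - 5)*(w - 3)*(w - 3)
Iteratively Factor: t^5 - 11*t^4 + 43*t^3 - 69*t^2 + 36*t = (t - 1)*(t^4 - 10*t^3 + 33*t^2 - 36*t) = t*(t - 1)*(t^3 - 10*t^2 + 33*t - 36) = t*(t - 3)*(t - 1)*(t^2 - 7*t + 12) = t*(t - 4)*(t - 3)*(t - 1)*(t - 3)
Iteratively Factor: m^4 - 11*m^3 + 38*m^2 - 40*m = (m)*(m^3 - 11*m^2 + 38*m - 40) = m*(m - 2)*(m^2 - 9*m + 20) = m*(m - 5)*(m - 2)*(m - 4)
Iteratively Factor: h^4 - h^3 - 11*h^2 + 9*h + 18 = (h - 3)*(h^3 + 2*h^2 - 5*h - 6) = (h - 3)*(h + 3)*(h^2 - h - 2) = (h - 3)*(h + 1)*(h + 3)*(h - 2)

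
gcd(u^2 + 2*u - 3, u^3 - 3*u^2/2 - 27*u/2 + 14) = u - 1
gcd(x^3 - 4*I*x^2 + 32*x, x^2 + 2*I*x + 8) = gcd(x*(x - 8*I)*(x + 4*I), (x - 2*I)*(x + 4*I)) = x + 4*I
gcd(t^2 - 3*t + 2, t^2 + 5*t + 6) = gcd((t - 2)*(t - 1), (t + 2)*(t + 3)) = 1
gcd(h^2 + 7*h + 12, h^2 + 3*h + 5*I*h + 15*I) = h + 3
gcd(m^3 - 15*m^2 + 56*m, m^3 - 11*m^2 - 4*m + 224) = m^2 - 15*m + 56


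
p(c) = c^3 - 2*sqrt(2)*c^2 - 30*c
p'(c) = 3*c^2 - 4*sqrt(2)*c - 30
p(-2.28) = 41.84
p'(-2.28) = -1.51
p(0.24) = -7.35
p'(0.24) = -31.18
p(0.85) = -26.93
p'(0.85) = -32.64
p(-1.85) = 39.49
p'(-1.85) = -9.27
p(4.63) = -100.28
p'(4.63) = 8.12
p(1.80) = -57.33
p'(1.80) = -30.46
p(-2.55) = 41.53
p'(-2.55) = 3.93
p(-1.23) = 30.76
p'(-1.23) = -18.50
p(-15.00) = -3561.40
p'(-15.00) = 729.85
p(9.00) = 229.90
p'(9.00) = 162.09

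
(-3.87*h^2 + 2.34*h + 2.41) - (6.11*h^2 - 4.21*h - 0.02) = -9.98*h^2 + 6.55*h + 2.43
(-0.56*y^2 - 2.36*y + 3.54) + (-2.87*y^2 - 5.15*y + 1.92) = -3.43*y^2 - 7.51*y + 5.46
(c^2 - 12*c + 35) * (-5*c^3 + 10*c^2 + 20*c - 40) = -5*c^5 + 70*c^4 - 275*c^3 + 70*c^2 + 1180*c - 1400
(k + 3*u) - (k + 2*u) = u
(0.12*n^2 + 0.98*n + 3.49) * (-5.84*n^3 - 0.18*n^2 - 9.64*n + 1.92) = -0.7008*n^5 - 5.7448*n^4 - 21.7148*n^3 - 9.845*n^2 - 31.762*n + 6.7008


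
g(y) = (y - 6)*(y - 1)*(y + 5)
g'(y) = (y - 6)*(y - 1) + (y - 6)*(y + 5) + (y - 1)*(y + 5) = 3*y^2 - 4*y - 29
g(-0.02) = 30.58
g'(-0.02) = -28.92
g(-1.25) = 61.17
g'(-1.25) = -19.31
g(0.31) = 20.85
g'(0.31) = -29.95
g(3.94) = -54.14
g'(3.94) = 1.81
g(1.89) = -25.20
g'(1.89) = -25.84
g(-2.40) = 74.26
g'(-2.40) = -2.12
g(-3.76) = 57.61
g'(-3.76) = 28.45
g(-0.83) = 52.12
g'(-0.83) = -23.61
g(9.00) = 336.00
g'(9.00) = 178.00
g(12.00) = 1122.00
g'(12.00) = 355.00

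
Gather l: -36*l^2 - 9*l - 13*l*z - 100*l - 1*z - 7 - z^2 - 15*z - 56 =-36*l^2 + l*(-13*z - 109) - z^2 - 16*z - 63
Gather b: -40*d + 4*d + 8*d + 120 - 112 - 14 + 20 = 14 - 28*d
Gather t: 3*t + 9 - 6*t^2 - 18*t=-6*t^2 - 15*t + 9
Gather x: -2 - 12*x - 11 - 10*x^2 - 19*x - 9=-10*x^2 - 31*x - 22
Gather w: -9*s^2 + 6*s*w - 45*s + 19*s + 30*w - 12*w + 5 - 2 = -9*s^2 - 26*s + w*(6*s + 18) + 3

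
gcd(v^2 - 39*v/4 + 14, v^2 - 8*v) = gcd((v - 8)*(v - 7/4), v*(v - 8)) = v - 8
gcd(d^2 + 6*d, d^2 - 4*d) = d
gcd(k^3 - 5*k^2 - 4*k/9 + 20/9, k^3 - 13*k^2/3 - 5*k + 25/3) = k - 5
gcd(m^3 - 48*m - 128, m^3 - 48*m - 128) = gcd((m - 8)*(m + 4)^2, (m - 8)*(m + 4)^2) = m^3 - 48*m - 128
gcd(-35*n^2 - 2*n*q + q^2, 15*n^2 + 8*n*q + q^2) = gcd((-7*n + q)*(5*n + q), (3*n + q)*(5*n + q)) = 5*n + q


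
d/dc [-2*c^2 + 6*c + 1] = 6 - 4*c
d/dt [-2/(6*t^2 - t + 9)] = 2*(12*t - 1)/(6*t^2 - t + 9)^2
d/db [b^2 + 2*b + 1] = 2*b + 2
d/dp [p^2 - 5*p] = 2*p - 5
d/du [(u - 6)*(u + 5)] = 2*u - 1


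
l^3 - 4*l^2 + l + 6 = (l - 3)*(l - 2)*(l + 1)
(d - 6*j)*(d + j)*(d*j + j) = d^3*j - 5*d^2*j^2 + d^2*j - 6*d*j^3 - 5*d*j^2 - 6*j^3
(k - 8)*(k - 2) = k^2 - 10*k + 16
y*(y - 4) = y^2 - 4*y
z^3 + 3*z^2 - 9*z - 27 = (z - 3)*(z + 3)^2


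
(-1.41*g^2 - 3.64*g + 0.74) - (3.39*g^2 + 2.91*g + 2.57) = -4.8*g^2 - 6.55*g - 1.83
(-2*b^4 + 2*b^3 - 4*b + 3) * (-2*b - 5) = 4*b^5 + 6*b^4 - 10*b^3 + 8*b^2 + 14*b - 15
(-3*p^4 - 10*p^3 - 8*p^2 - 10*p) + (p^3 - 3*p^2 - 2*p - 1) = -3*p^4 - 9*p^3 - 11*p^2 - 12*p - 1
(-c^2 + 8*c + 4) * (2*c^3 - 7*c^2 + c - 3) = -2*c^5 + 23*c^4 - 49*c^3 - 17*c^2 - 20*c - 12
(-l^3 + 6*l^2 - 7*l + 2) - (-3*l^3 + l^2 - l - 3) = 2*l^3 + 5*l^2 - 6*l + 5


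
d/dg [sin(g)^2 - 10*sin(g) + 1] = 2*(sin(g) - 5)*cos(g)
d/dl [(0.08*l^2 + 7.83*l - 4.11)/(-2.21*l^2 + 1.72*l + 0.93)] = (17.4419*l^2 - 18.0174*l + 14.3511)/(4.8841*l^4 - 7.6024*l^3 - 1.1522*l^2 + 3.1992*l + 0.8649)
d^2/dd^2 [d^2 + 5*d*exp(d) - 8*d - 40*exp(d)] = 5*d*exp(d) - 30*exp(d) + 2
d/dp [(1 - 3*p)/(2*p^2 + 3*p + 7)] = 2*(3*p^2 - 2*p - 12)/(4*p^4 + 12*p^3 + 37*p^2 + 42*p + 49)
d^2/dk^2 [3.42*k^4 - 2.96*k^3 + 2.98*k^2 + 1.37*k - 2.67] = 41.04*k^2 - 17.76*k + 5.96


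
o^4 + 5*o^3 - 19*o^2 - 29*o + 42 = (o - 3)*(o - 1)*(o + 2)*(o + 7)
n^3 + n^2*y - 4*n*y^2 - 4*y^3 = (n - 2*y)*(n + y)*(n + 2*y)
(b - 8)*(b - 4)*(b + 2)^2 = b^4 - 8*b^3 - 12*b^2 + 80*b + 128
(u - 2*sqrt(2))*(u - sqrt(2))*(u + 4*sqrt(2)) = u^3 + sqrt(2)*u^2 - 20*u + 16*sqrt(2)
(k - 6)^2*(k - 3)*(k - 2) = k^4 - 17*k^3 + 102*k^2 - 252*k + 216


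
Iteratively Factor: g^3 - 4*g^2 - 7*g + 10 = (g + 2)*(g^2 - 6*g + 5) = (g - 5)*(g + 2)*(g - 1)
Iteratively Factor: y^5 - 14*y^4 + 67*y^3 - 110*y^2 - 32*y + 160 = (y + 1)*(y^4 - 15*y^3 + 82*y^2 - 192*y + 160) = (y - 4)*(y + 1)*(y^3 - 11*y^2 + 38*y - 40) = (y - 5)*(y - 4)*(y + 1)*(y^2 - 6*y + 8) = (y - 5)*(y - 4)^2*(y + 1)*(y - 2)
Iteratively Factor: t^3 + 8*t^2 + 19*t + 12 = (t + 4)*(t^2 + 4*t + 3) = (t + 3)*(t + 4)*(t + 1)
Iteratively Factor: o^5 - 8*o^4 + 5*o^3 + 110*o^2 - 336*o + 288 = (o - 3)*(o^4 - 5*o^3 - 10*o^2 + 80*o - 96) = (o - 3)*(o + 4)*(o^3 - 9*o^2 + 26*o - 24) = (o - 3)*(o - 2)*(o + 4)*(o^2 - 7*o + 12) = (o - 4)*(o - 3)*(o - 2)*(o + 4)*(o - 3)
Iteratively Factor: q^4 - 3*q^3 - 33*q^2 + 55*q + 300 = (q - 5)*(q^3 + 2*q^2 - 23*q - 60) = (q - 5)^2*(q^2 + 7*q + 12) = (q - 5)^2*(q + 4)*(q + 3)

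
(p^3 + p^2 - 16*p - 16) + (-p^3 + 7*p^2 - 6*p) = 8*p^2 - 22*p - 16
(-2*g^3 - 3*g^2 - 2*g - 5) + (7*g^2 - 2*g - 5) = -2*g^3 + 4*g^2 - 4*g - 10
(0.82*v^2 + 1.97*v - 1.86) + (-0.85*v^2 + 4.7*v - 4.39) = -0.03*v^2 + 6.67*v - 6.25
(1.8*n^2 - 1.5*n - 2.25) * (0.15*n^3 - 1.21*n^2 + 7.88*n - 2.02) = 0.27*n^5 - 2.403*n^4 + 15.6615*n^3 - 12.7335*n^2 - 14.7*n + 4.545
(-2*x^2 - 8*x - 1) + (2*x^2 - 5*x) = -13*x - 1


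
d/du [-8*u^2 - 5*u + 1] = -16*u - 5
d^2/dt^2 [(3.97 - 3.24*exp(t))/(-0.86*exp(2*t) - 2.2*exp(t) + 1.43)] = (2.396304*exp(4*t) - 17.874928*exp(3*t) + 1.37359199999999*exp(2*t) - 28.550984*exp(t) - 5.864144)*exp(t)/(0.636056*exp(6*t) + 4.88136*exp(5*t) + 9.314316*exp(4*t) - 5.58536*exp(3*t) - 15.487758*exp(2*t) + 13.49634*exp(t) - 2.924207)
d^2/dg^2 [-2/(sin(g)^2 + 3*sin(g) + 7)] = 2*(4*sin(g)^4 + 9*sin(g)^3 - 25*sin(g)^2 - 39*sin(g) - 4)/(sin(g)^2 + 3*sin(g) + 7)^3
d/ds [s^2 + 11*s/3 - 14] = 2*s + 11/3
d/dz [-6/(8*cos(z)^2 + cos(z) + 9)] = -6*(16*cos(z) + 1)*sin(z)/(8*cos(z)^2 + cos(z) + 9)^2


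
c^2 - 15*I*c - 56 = (c - 8*I)*(c - 7*I)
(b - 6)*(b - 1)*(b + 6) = b^3 - b^2 - 36*b + 36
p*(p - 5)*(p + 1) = p^3 - 4*p^2 - 5*p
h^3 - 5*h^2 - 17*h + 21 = (h - 7)*(h - 1)*(h + 3)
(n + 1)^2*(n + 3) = n^3 + 5*n^2 + 7*n + 3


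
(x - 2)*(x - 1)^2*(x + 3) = x^4 - x^3 - 7*x^2 + 13*x - 6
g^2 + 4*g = g*(g + 4)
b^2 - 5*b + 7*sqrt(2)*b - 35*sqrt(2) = (b - 5)*(b + 7*sqrt(2))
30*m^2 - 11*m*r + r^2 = (-6*m + r)*(-5*m + r)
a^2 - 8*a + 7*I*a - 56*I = (a - 8)*(a + 7*I)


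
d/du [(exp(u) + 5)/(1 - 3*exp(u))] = 16*exp(u)/(3*exp(u) - 1)^2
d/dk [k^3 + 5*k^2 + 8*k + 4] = 3*k^2 + 10*k + 8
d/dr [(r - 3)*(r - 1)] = 2*r - 4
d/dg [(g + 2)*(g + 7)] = 2*g + 9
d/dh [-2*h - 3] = -2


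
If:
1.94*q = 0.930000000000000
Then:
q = 0.48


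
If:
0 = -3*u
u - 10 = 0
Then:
No Solution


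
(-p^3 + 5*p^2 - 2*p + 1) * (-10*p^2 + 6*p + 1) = 10*p^5 - 56*p^4 + 49*p^3 - 17*p^2 + 4*p + 1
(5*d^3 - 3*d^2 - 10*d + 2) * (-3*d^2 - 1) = -15*d^5 + 9*d^4 + 25*d^3 - 3*d^2 + 10*d - 2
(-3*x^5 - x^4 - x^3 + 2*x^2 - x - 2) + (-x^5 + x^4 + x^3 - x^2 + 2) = -4*x^5 + x^2 - x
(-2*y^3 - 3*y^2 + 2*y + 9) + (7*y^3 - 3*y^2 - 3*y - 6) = 5*y^3 - 6*y^2 - y + 3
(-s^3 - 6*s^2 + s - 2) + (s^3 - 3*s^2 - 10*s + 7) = -9*s^2 - 9*s + 5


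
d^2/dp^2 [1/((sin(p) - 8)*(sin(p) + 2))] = (-4*sin(p)^4 + 18*sin(p)^3 - 94*sin(p)^2 + 60*sin(p) + 104)/((sin(p) - 8)^3*(sin(p) + 2)^3)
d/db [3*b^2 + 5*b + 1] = 6*b + 5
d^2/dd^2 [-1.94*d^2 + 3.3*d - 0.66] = -3.88000000000000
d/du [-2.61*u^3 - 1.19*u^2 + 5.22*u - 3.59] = -7.83*u^2 - 2.38*u + 5.22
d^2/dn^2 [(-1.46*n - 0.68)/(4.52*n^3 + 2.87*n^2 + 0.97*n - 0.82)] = (-178.970304*n^5 - 280.350288*n^4 - 152.389012*n^3 - 116.431032*n^2 - 47.096208*n - 6.802816)/(92.345408*n^9 + 175.905744*n^8 + 171.144828*n^7 + 48.880487*n^6 - 27.096225*n^5 - 33.732873*n^4 - 3.666371*n^3 + 3.47475*n^2 + 1.956684*n - 0.551368)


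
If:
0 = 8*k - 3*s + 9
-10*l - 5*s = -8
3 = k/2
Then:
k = 6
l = -87/10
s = 19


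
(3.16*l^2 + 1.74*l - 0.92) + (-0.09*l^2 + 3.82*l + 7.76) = 3.07*l^2 + 5.56*l + 6.84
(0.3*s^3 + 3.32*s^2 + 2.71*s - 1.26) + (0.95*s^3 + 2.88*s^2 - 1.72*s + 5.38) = 1.25*s^3 + 6.2*s^2 + 0.99*s + 4.12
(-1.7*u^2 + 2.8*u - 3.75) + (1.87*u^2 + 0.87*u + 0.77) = 0.17*u^2 + 3.67*u - 2.98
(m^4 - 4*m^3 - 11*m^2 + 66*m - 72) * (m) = m^5 - 4*m^4 - 11*m^3 + 66*m^2 - 72*m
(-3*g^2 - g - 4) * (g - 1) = -3*g^3 + 2*g^2 - 3*g + 4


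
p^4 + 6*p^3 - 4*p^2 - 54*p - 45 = (p - 3)*(p + 1)*(p + 3)*(p + 5)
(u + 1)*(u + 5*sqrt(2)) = u^2 + u + 5*sqrt(2)*u + 5*sqrt(2)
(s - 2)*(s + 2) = s^2 - 4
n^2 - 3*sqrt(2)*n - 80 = (n - 8*sqrt(2))*(n + 5*sqrt(2))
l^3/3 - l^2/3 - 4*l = l*(l/3 + 1)*(l - 4)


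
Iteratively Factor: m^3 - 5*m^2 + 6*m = (m - 2)*(m^2 - 3*m) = m*(m - 2)*(m - 3)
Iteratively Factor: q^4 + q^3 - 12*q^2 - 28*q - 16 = (q - 4)*(q^3 + 5*q^2 + 8*q + 4) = (q - 4)*(q + 2)*(q^2 + 3*q + 2) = (q - 4)*(q + 2)^2*(q + 1)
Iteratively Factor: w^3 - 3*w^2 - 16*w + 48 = (w - 3)*(w^2 - 16) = (w - 4)*(w - 3)*(w + 4)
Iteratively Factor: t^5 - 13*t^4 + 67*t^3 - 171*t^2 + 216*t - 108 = (t - 3)*(t^4 - 10*t^3 + 37*t^2 - 60*t + 36) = (t - 3)*(t - 2)*(t^3 - 8*t^2 + 21*t - 18) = (t - 3)*(t - 2)^2*(t^2 - 6*t + 9) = (t - 3)^2*(t - 2)^2*(t - 3)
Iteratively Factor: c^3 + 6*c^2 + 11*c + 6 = (c + 1)*(c^2 + 5*c + 6) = (c + 1)*(c + 2)*(c + 3)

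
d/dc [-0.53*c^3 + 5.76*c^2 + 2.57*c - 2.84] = -1.59*c^2 + 11.52*c + 2.57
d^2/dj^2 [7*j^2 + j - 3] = 14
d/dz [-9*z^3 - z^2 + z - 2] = -27*z^2 - 2*z + 1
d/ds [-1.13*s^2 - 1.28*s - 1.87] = -2.26*s - 1.28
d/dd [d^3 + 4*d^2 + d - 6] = 3*d^2 + 8*d + 1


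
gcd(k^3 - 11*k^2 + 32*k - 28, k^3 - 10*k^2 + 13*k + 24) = 1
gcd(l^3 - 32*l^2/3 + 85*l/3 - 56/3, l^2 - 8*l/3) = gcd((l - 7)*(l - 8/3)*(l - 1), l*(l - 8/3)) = l - 8/3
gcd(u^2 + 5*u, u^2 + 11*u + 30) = u + 5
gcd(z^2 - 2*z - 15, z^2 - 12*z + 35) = z - 5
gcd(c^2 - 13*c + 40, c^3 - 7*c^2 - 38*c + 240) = c^2 - 13*c + 40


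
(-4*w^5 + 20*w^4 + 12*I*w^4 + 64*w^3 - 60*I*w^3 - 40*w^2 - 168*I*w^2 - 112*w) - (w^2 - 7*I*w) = -4*w^5 + 20*w^4 + 12*I*w^4 + 64*w^3 - 60*I*w^3 - 41*w^2 - 168*I*w^2 - 112*w + 7*I*w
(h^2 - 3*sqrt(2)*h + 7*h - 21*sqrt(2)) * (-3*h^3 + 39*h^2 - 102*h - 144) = -3*h^5 + 9*sqrt(2)*h^4 + 18*h^4 - 54*sqrt(2)*h^3 + 171*h^3 - 858*h^2 - 513*sqrt(2)*h^2 - 1008*h + 2574*sqrt(2)*h + 3024*sqrt(2)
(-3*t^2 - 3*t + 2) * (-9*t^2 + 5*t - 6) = 27*t^4 + 12*t^3 - 15*t^2 + 28*t - 12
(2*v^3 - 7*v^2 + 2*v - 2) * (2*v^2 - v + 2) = 4*v^5 - 16*v^4 + 15*v^3 - 20*v^2 + 6*v - 4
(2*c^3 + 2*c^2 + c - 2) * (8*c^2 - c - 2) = 16*c^5 + 14*c^4 + 2*c^3 - 21*c^2 + 4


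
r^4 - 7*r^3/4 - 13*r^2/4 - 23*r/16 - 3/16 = (r - 3)*(r + 1/4)*(r + 1/2)^2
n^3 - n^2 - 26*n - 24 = (n - 6)*(n + 1)*(n + 4)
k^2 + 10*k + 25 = (k + 5)^2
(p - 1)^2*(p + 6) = p^3 + 4*p^2 - 11*p + 6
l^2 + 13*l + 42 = (l + 6)*(l + 7)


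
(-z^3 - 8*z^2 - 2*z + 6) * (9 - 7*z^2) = 7*z^5 + 56*z^4 + 5*z^3 - 114*z^2 - 18*z + 54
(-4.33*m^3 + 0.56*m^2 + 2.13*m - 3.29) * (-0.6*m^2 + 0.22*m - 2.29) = 2.598*m^5 - 1.2886*m^4 + 8.7609*m^3 + 1.1602*m^2 - 5.6015*m + 7.5341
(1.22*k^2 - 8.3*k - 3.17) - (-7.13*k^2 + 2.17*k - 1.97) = 8.35*k^2 - 10.47*k - 1.2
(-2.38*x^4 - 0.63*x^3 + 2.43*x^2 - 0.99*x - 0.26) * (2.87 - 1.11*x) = 2.6418*x^5 - 6.1313*x^4 - 4.5054*x^3 + 8.073*x^2 - 2.5527*x - 0.7462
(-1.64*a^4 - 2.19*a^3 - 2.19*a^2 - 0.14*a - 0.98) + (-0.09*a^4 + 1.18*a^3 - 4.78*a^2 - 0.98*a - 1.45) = -1.73*a^4 - 1.01*a^3 - 6.97*a^2 - 1.12*a - 2.43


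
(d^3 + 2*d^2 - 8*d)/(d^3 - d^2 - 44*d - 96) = d*(d - 2)/(d^2 - 5*d - 24)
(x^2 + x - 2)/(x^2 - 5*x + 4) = (x + 2)/(x - 4)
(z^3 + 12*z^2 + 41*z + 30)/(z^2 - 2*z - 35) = (z^2 + 7*z + 6)/(z - 7)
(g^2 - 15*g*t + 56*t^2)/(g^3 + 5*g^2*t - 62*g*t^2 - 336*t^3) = (g - 7*t)/(g^2 + 13*g*t + 42*t^2)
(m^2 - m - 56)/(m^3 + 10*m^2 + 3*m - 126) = (m - 8)/(m^2 + 3*m - 18)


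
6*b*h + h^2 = h*(6*b + h)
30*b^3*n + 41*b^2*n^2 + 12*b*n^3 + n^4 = n*(b + n)*(5*b + n)*(6*b + n)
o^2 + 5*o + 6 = (o + 2)*(o + 3)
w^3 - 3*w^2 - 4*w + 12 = (w - 3)*(w - 2)*(w + 2)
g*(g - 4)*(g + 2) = g^3 - 2*g^2 - 8*g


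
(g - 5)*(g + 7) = g^2 + 2*g - 35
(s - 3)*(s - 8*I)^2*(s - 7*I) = s^4 - 3*s^3 - 23*I*s^3 - 176*s^2 + 69*I*s^2 + 528*s + 448*I*s - 1344*I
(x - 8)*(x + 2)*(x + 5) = x^3 - x^2 - 46*x - 80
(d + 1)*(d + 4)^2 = d^3 + 9*d^2 + 24*d + 16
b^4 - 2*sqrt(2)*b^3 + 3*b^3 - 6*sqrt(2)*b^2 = b^2*(b + 3)*(b - 2*sqrt(2))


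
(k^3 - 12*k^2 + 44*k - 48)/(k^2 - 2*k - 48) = (-k^3 + 12*k^2 - 44*k + 48)/(-k^2 + 2*k + 48)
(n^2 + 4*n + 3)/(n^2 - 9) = (n + 1)/(n - 3)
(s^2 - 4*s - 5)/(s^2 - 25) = (s + 1)/(s + 5)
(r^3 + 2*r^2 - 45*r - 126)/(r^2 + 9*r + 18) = r - 7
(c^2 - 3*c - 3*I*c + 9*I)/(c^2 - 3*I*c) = (c - 3)/c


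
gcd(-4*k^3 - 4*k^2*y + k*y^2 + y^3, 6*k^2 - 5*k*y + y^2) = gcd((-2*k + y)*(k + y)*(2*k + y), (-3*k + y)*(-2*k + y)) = -2*k + y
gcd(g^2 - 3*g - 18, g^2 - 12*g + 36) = g - 6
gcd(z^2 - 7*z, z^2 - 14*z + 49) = z - 7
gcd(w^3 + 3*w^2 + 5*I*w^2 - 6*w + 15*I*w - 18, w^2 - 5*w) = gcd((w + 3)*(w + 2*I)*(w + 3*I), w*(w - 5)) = 1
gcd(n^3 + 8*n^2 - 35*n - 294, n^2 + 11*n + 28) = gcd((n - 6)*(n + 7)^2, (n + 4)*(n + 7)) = n + 7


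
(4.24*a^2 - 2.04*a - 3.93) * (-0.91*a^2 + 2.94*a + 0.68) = -3.8584*a^4 + 14.322*a^3 + 0.4619*a^2 - 12.9414*a - 2.6724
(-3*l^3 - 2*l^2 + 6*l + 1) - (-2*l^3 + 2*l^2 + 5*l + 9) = -l^3 - 4*l^2 + l - 8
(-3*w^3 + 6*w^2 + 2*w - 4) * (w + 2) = -3*w^4 + 14*w^2 - 8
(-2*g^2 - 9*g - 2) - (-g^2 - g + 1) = -g^2 - 8*g - 3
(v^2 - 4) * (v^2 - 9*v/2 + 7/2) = v^4 - 9*v^3/2 - v^2/2 + 18*v - 14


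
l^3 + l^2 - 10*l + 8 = (l - 2)*(l - 1)*(l + 4)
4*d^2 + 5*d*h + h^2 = (d + h)*(4*d + h)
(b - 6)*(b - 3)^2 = b^3 - 12*b^2 + 45*b - 54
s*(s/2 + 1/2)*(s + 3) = s^3/2 + 2*s^2 + 3*s/2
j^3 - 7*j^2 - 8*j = j*(j - 8)*(j + 1)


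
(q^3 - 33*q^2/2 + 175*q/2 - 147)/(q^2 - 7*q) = q - 19/2 + 21/q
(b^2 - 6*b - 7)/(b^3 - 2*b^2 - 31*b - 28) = 1/(b + 4)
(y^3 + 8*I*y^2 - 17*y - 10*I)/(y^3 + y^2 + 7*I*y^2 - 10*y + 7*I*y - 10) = (y + I)/(y + 1)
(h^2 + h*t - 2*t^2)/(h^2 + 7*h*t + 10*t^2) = (h - t)/(h + 5*t)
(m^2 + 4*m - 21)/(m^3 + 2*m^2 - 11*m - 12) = (m + 7)/(m^2 + 5*m + 4)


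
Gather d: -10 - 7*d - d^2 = -d^2 - 7*d - 10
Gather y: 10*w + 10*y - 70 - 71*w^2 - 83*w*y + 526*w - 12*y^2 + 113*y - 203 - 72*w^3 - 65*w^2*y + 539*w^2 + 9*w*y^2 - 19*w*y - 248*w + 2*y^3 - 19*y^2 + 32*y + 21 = -72*w^3 + 468*w^2 + 288*w + 2*y^3 + y^2*(9*w - 31) + y*(-65*w^2 - 102*w + 155) - 252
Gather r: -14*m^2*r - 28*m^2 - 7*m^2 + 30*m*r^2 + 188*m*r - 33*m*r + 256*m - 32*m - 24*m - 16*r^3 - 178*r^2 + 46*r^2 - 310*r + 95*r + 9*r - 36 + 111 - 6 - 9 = -35*m^2 + 200*m - 16*r^3 + r^2*(30*m - 132) + r*(-14*m^2 + 155*m - 206) + 60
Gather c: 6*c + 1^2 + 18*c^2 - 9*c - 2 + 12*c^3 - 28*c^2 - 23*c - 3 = 12*c^3 - 10*c^2 - 26*c - 4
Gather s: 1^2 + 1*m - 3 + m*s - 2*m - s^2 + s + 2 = -m - s^2 + s*(m + 1)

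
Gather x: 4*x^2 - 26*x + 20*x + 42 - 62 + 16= 4*x^2 - 6*x - 4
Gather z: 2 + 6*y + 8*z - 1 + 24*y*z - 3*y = 3*y + z*(24*y + 8) + 1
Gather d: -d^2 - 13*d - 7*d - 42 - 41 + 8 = -d^2 - 20*d - 75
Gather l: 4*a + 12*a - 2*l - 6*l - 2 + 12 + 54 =16*a - 8*l + 64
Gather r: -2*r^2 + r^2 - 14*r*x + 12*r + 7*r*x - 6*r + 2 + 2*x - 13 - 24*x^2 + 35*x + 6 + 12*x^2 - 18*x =-r^2 + r*(6 - 7*x) - 12*x^2 + 19*x - 5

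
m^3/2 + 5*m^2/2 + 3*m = m*(m/2 + 1)*(m + 3)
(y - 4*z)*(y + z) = y^2 - 3*y*z - 4*z^2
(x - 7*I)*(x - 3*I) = x^2 - 10*I*x - 21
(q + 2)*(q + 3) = q^2 + 5*q + 6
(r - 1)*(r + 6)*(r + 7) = r^3 + 12*r^2 + 29*r - 42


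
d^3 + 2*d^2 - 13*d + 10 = (d - 2)*(d - 1)*(d + 5)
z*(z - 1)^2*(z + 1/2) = z^4 - 3*z^3/2 + z/2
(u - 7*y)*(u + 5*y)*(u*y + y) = u^3*y - 2*u^2*y^2 + u^2*y - 35*u*y^3 - 2*u*y^2 - 35*y^3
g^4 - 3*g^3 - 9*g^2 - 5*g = g*(g - 5)*(g + 1)^2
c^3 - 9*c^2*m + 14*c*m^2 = c*(c - 7*m)*(c - 2*m)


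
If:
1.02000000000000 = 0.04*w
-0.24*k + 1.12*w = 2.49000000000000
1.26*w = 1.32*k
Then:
No Solution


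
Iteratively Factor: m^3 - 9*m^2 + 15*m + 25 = (m - 5)*(m^2 - 4*m - 5) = (m - 5)*(m + 1)*(m - 5)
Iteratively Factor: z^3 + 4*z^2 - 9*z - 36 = (z + 4)*(z^2 - 9) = (z - 3)*(z + 4)*(z + 3)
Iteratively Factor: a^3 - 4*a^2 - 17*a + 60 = (a - 3)*(a^2 - a - 20) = (a - 5)*(a - 3)*(a + 4)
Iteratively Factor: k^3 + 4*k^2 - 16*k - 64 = (k + 4)*(k^2 - 16) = (k - 4)*(k + 4)*(k + 4)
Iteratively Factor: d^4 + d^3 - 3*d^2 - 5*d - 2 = (d + 1)*(d^3 - 3*d - 2) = (d + 1)^2*(d^2 - d - 2) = (d + 1)^3*(d - 2)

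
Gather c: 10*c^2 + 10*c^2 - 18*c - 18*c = 20*c^2 - 36*c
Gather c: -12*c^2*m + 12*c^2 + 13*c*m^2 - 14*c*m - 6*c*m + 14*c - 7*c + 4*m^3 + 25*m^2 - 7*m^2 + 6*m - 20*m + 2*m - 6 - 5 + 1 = c^2*(12 - 12*m) + c*(13*m^2 - 20*m + 7) + 4*m^3 + 18*m^2 - 12*m - 10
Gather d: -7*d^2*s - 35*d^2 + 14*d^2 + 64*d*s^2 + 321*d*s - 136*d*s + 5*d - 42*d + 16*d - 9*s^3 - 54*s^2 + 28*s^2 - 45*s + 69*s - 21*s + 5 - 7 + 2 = d^2*(-7*s - 21) + d*(64*s^2 + 185*s - 21) - 9*s^3 - 26*s^2 + 3*s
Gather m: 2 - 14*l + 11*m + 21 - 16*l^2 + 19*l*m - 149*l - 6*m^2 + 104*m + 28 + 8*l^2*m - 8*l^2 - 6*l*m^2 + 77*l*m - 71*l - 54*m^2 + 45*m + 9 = -24*l^2 - 234*l + m^2*(-6*l - 60) + m*(8*l^2 + 96*l + 160) + 60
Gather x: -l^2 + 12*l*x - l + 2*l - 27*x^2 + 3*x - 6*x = -l^2 + l - 27*x^2 + x*(12*l - 3)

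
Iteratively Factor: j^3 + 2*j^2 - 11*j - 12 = (j + 1)*(j^2 + j - 12) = (j - 3)*(j + 1)*(j + 4)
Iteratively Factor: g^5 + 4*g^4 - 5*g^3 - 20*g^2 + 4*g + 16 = (g + 4)*(g^4 - 5*g^2 + 4) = (g + 2)*(g + 4)*(g^3 - 2*g^2 - g + 2) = (g - 1)*(g + 2)*(g + 4)*(g^2 - g - 2) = (g - 2)*(g - 1)*(g + 2)*(g + 4)*(g + 1)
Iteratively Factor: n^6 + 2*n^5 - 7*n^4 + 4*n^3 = (n)*(n^5 + 2*n^4 - 7*n^3 + 4*n^2) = n*(n + 4)*(n^4 - 2*n^3 + n^2) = n^2*(n + 4)*(n^3 - 2*n^2 + n) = n^3*(n + 4)*(n^2 - 2*n + 1) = n^3*(n - 1)*(n + 4)*(n - 1)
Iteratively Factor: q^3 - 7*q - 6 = (q - 3)*(q^2 + 3*q + 2) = (q - 3)*(q + 1)*(q + 2)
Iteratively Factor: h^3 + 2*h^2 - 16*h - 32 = (h + 4)*(h^2 - 2*h - 8) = (h + 2)*(h + 4)*(h - 4)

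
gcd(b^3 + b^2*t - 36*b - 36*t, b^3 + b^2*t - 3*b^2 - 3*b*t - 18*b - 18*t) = b^2 + b*t - 6*b - 6*t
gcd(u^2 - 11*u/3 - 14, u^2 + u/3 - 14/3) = u + 7/3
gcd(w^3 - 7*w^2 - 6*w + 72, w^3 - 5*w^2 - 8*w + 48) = w^2 - w - 12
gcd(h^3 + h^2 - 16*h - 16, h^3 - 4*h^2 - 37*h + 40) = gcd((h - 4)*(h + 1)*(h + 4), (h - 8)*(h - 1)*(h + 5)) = 1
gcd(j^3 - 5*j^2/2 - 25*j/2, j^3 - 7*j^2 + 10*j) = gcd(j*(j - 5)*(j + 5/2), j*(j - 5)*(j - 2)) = j^2 - 5*j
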